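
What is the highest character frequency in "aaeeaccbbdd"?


Input: aaeeaccbbdd
Character counts:
  'a': 3
  'b': 2
  'c': 2
  'd': 2
  'e': 2
Maximum frequency: 3

3


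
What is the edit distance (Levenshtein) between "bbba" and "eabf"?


Computing edit distance: "bbba" -> "eabf"
DP table:
           e    a    b    f
      0    1    2    3    4
  b   1    1    2    2    3
  b   2    2    2    2    3
  b   3    3    3    2    3
  a   4    4    3    3    3
Edit distance = dp[4][4] = 3

3


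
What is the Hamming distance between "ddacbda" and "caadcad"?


Comparing "ddacbda" and "caadcad" position by position:
  Position 0: 'd' vs 'c' => differ
  Position 1: 'd' vs 'a' => differ
  Position 2: 'a' vs 'a' => same
  Position 3: 'c' vs 'd' => differ
  Position 4: 'b' vs 'c' => differ
  Position 5: 'd' vs 'a' => differ
  Position 6: 'a' vs 'd' => differ
Total differences (Hamming distance): 6

6


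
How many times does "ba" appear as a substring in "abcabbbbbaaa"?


Searching for "ba" in "abcabbbbbaaa"
Scanning each position:
  Position 0: "ab" => no
  Position 1: "bc" => no
  Position 2: "ca" => no
  Position 3: "ab" => no
  Position 4: "bb" => no
  Position 5: "bb" => no
  Position 6: "bb" => no
  Position 7: "bb" => no
  Position 8: "ba" => MATCH
  Position 9: "aa" => no
  Position 10: "aa" => no
Total occurrences: 1

1


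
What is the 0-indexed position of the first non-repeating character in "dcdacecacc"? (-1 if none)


Input: dcdacecacc
Character frequencies:
  'a': 2
  'c': 5
  'd': 2
  'e': 1
Scanning left to right for freq == 1:
  Position 0 ('d'): freq=2, skip
  Position 1 ('c'): freq=5, skip
  Position 2 ('d'): freq=2, skip
  Position 3 ('a'): freq=2, skip
  Position 4 ('c'): freq=5, skip
  Position 5 ('e'): unique! => answer = 5

5


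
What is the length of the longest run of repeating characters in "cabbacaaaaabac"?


Input: "cabbacaaaaabac"
Scanning for longest run:
  Position 1 ('a'): new char, reset run to 1
  Position 2 ('b'): new char, reset run to 1
  Position 3 ('b'): continues run of 'b', length=2
  Position 4 ('a'): new char, reset run to 1
  Position 5 ('c'): new char, reset run to 1
  Position 6 ('a'): new char, reset run to 1
  Position 7 ('a'): continues run of 'a', length=2
  Position 8 ('a'): continues run of 'a', length=3
  Position 9 ('a'): continues run of 'a', length=4
  Position 10 ('a'): continues run of 'a', length=5
  Position 11 ('b'): new char, reset run to 1
  Position 12 ('a'): new char, reset run to 1
  Position 13 ('c'): new char, reset run to 1
Longest run: 'a' with length 5

5


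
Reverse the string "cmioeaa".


Input: cmioeaa
Reading characters right to left:
  Position 6: 'a'
  Position 5: 'a'
  Position 4: 'e'
  Position 3: 'o'
  Position 2: 'i'
  Position 1: 'm'
  Position 0: 'c'
Reversed: aaeoimc

aaeoimc


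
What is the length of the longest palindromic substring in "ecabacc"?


Input: "ecabacc"
Checking substrings for palindromes:
  [1:6] "cabac" (len 5) => palindrome
  [2:5] "aba" (len 3) => palindrome
  [5:7] "cc" (len 2) => palindrome
Longest palindromic substring: "cabac" with length 5

5


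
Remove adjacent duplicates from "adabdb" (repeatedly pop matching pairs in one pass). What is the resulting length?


Input: adabdb
Stack-based adjacent duplicate removal:
  Read 'a': push. Stack: a
  Read 'd': push. Stack: ad
  Read 'a': push. Stack: ada
  Read 'b': push. Stack: adab
  Read 'd': push. Stack: adabd
  Read 'b': push. Stack: adabdb
Final stack: "adabdb" (length 6)

6


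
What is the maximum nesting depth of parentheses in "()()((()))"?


Input: "()()((()))"
Tracking depth:
  Position 0 '(': depth becomes 1
  Position 1 ')': depth becomes 0
  Position 2 '(': depth becomes 1
  Position 3 ')': depth becomes 0
  Position 4 '(': depth becomes 1
  Position 5 '(': depth becomes 2
  Position 6 '(': depth becomes 3
  Position 7 ')': depth becomes 2
  Position 8 ')': depth becomes 1
  Position 9 ')': depth becomes 0
Maximum depth reached: 3

3


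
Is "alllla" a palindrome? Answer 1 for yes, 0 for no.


Input: alllla
Reversed: alllla
  Compare pos 0 ('a') with pos 5 ('a'): match
  Compare pos 1 ('l') with pos 4 ('l'): match
  Compare pos 2 ('l') with pos 3 ('l'): match
Result: palindrome

1


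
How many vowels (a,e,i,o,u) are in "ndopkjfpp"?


Input: ndopkjfpp
Checking each character:
  'n' at position 0: consonant
  'd' at position 1: consonant
  'o' at position 2: vowel (running total: 1)
  'p' at position 3: consonant
  'k' at position 4: consonant
  'j' at position 5: consonant
  'f' at position 6: consonant
  'p' at position 7: consonant
  'p' at position 8: consonant
Total vowels: 1

1


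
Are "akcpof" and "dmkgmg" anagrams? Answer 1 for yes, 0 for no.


Strings: "akcpof", "dmkgmg"
Sorted first:  acfkop
Sorted second: dggkmm
Differ at position 0: 'a' vs 'd' => not anagrams

0


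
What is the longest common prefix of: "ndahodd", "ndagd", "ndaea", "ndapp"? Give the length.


Words: ndahodd, ndagd, ndaea, ndapp
  Position 0: all 'n' => match
  Position 1: all 'd' => match
  Position 2: all 'a' => match
  Position 3: ('h', 'g', 'e', 'p') => mismatch, stop
LCP = "nda" (length 3)

3


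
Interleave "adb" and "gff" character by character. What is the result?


Interleaving "adb" and "gff":
  Position 0: 'a' from first, 'g' from second => "ag"
  Position 1: 'd' from first, 'f' from second => "df"
  Position 2: 'b' from first, 'f' from second => "bf"
Result: agdfbf

agdfbf


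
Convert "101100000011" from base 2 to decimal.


Input: "101100000011" in base 2
Positional expansion:
  Digit '1' (value 1) x 2^11 = 2048
  Digit '0' (value 0) x 2^10 = 0
  Digit '1' (value 1) x 2^9 = 512
  Digit '1' (value 1) x 2^8 = 256
  Digit '0' (value 0) x 2^7 = 0
  Digit '0' (value 0) x 2^6 = 0
  Digit '0' (value 0) x 2^5 = 0
  Digit '0' (value 0) x 2^4 = 0
  Digit '0' (value 0) x 2^3 = 0
  Digit '0' (value 0) x 2^2 = 0
  Digit '1' (value 1) x 2^1 = 2
  Digit '1' (value 1) x 2^0 = 1
Sum = 2819

2819


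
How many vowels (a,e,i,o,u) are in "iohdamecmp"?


Input: iohdamecmp
Checking each character:
  'i' at position 0: vowel (running total: 1)
  'o' at position 1: vowel (running total: 2)
  'h' at position 2: consonant
  'd' at position 3: consonant
  'a' at position 4: vowel (running total: 3)
  'm' at position 5: consonant
  'e' at position 6: vowel (running total: 4)
  'c' at position 7: consonant
  'm' at position 8: consonant
  'p' at position 9: consonant
Total vowels: 4

4


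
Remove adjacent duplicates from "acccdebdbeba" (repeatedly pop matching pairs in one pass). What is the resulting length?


Input: acccdebdbeba
Stack-based adjacent duplicate removal:
  Read 'a': push. Stack: a
  Read 'c': push. Stack: ac
  Read 'c': matches stack top 'c' => pop. Stack: a
  Read 'c': push. Stack: ac
  Read 'd': push. Stack: acd
  Read 'e': push. Stack: acde
  Read 'b': push. Stack: acdeb
  Read 'd': push. Stack: acdebd
  Read 'b': push. Stack: acdebdb
  Read 'e': push. Stack: acdebdbe
  Read 'b': push. Stack: acdebdbeb
  Read 'a': push. Stack: acdebdbeba
Final stack: "acdebdbeba" (length 10)

10


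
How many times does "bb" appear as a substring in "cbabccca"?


Searching for "bb" in "cbabccca"
Scanning each position:
  Position 0: "cb" => no
  Position 1: "ba" => no
  Position 2: "ab" => no
  Position 3: "bc" => no
  Position 4: "cc" => no
  Position 5: "cc" => no
  Position 6: "ca" => no
Total occurrences: 0

0


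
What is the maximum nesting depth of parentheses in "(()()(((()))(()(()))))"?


Input: "(()()(((()))(()(()))))"
Tracking depth:
  Position 0 '(': depth becomes 1
  Position 1 '(': depth becomes 2
  Position 2 ')': depth becomes 1
  Position 3 '(': depth becomes 2
  Position 4 ')': depth becomes 1
  Position 5 '(': depth becomes 2
  Position 6 '(': depth becomes 3
  Position 7 '(': depth becomes 4
  Position 8 '(': depth becomes 5
  Position 9 ')': depth becomes 4
  Position 10 ')': depth becomes 3
  Position 11 ')': depth becomes 2
  Position 12 '(': depth becomes 3
  Position 13 '(': depth becomes 4
  Position 14 ')': depth becomes 3
  Position 15 '(': depth becomes 4
  Position 16 '(': depth becomes 5
  Position 17 ')': depth becomes 4
  Position 18 ')': depth becomes 3
  Position 19 ')': depth becomes 2
  Position 20 ')': depth becomes 1
  Position 21 ')': depth becomes 0
Maximum depth reached: 5

5


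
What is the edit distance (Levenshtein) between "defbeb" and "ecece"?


Computing edit distance: "defbeb" -> "ecece"
DP table:
           e    c    e    c    e
      0    1    2    3    4    5
  d   1    1    2    3    4    5
  e   2    1    2    2    3    4
  f   3    2    2    3    3    4
  b   4    3    3    3    4    4
  e   5    4    4    3    4    4
  b   6    5    5    4    4    5
Edit distance = dp[6][5] = 5

5


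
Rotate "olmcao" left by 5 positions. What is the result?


Input: "olmcao", rotate left by 5
First 5 characters: "olmca"
Remaining characters: "o"
Concatenate remaining + first: "o" + "olmca" = "oolmca"

oolmca


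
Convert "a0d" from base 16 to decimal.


Input: "a0d" in base 16
Positional expansion:
  Digit 'a' (value 10) x 16^2 = 2560
  Digit '0' (value 0) x 16^1 = 0
  Digit 'd' (value 13) x 16^0 = 13
Sum = 2573

2573


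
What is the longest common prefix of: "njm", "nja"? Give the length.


Words: njm, nja
  Position 0: all 'n' => match
  Position 1: all 'j' => match
  Position 2: ('m', 'a') => mismatch, stop
LCP = "nj" (length 2)

2


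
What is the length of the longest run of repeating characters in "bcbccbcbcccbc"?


Input: "bcbccbcbcccbc"
Scanning for longest run:
  Position 1 ('c'): new char, reset run to 1
  Position 2 ('b'): new char, reset run to 1
  Position 3 ('c'): new char, reset run to 1
  Position 4 ('c'): continues run of 'c', length=2
  Position 5 ('b'): new char, reset run to 1
  Position 6 ('c'): new char, reset run to 1
  Position 7 ('b'): new char, reset run to 1
  Position 8 ('c'): new char, reset run to 1
  Position 9 ('c'): continues run of 'c', length=2
  Position 10 ('c'): continues run of 'c', length=3
  Position 11 ('b'): new char, reset run to 1
  Position 12 ('c'): new char, reset run to 1
Longest run: 'c' with length 3

3


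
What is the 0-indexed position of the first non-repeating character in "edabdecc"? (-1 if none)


Input: edabdecc
Character frequencies:
  'a': 1
  'b': 1
  'c': 2
  'd': 2
  'e': 2
Scanning left to right for freq == 1:
  Position 0 ('e'): freq=2, skip
  Position 1 ('d'): freq=2, skip
  Position 2 ('a'): unique! => answer = 2

2


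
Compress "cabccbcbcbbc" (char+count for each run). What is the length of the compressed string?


Input: cabccbcbcbbc
Runs:
  'c' x 1 => "c1"
  'a' x 1 => "a1"
  'b' x 1 => "b1"
  'c' x 2 => "c2"
  'b' x 1 => "b1"
  'c' x 1 => "c1"
  'b' x 1 => "b1"
  'c' x 1 => "c1"
  'b' x 2 => "b2"
  'c' x 1 => "c1"
Compressed: "c1a1b1c2b1c1b1c1b2c1"
Compressed length: 20

20


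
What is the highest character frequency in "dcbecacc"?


Input: dcbecacc
Character counts:
  'a': 1
  'b': 1
  'c': 4
  'd': 1
  'e': 1
Maximum frequency: 4

4


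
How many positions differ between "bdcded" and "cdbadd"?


Comparing "bdcded" and "cdbadd" position by position:
  Position 0: 'b' vs 'c' => DIFFER
  Position 1: 'd' vs 'd' => same
  Position 2: 'c' vs 'b' => DIFFER
  Position 3: 'd' vs 'a' => DIFFER
  Position 4: 'e' vs 'd' => DIFFER
  Position 5: 'd' vs 'd' => same
Positions that differ: 4

4


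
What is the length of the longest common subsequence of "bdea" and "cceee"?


LCS of "bdea" and "cceee"
DP table:
           c    c    e    e    e
      0    0    0    0    0    0
  b   0    0    0    0    0    0
  d   0    0    0    0    0    0
  e   0    0    0    1    1    1
  a   0    0    0    1    1    1
LCS length = dp[4][5] = 1

1


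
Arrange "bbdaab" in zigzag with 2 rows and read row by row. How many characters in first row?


Zigzag "bbdaab" into 2 rows:
Placing characters:
  'b' => row 0
  'b' => row 1
  'd' => row 0
  'a' => row 1
  'a' => row 0
  'b' => row 1
Rows:
  Row 0: "bda"
  Row 1: "bab"
First row length: 3

3


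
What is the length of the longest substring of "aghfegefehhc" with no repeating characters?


Input: "aghfegefehhc"
Sliding window (track last position of each char):
  Position 0 ('a'): window [0,0] length 1 -- new best
  Position 1 ('g'): window [0,1] length 2 -- new best
  Position 2 ('h'): window [0,2] length 3 -- new best
  Position 3 ('f'): window [0,3] length 4 -- new best
  Position 4 ('e'): window [0,4] length 5 -- new best
  Position 5 ('g'): repeat (last at 1), move window start to 2
  Position 5 ('g'): window [2,5] length 4
  Position 6 ('e'): repeat (last at 4), move window start to 5
  Position 6 ('e'): window [5,6] length 2
  Position 7 ('f'): window [5,7] length 3
  Position 8 ('e'): repeat (last at 6), move window start to 7
  Position 8 ('e'): window [7,8] length 2
  Position 9 ('h'): window [7,9] length 3
  Position 10 ('h'): repeat (last at 9), move window start to 10
  Position 10 ('h'): window [10,10] length 1
  Position 11 ('c'): window [10,11] length 2
Longest substring with no repeats: "aghfe" with length 5

5


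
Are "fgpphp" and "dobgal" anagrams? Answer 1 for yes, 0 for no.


Strings: "fgpphp", "dobgal"
Sorted first:  fghppp
Sorted second: abdglo
Differ at position 0: 'f' vs 'a' => not anagrams

0


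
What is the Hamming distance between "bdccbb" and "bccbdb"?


Comparing "bdccbb" and "bccbdb" position by position:
  Position 0: 'b' vs 'b' => same
  Position 1: 'd' vs 'c' => differ
  Position 2: 'c' vs 'c' => same
  Position 3: 'c' vs 'b' => differ
  Position 4: 'b' vs 'd' => differ
  Position 5: 'b' vs 'b' => same
Total differences (Hamming distance): 3

3


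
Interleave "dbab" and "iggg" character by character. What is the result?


Interleaving "dbab" and "iggg":
  Position 0: 'd' from first, 'i' from second => "di"
  Position 1: 'b' from first, 'g' from second => "bg"
  Position 2: 'a' from first, 'g' from second => "ag"
  Position 3: 'b' from first, 'g' from second => "bg"
Result: dibgagbg

dibgagbg


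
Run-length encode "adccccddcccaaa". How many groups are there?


Input: adccccddcccaaa
Scanning for consecutive runs:
  Group 1: 'a' x 1 (positions 0-0)
  Group 2: 'd' x 1 (positions 1-1)
  Group 3: 'c' x 4 (positions 2-5)
  Group 4: 'd' x 2 (positions 6-7)
  Group 5: 'c' x 3 (positions 8-10)
  Group 6: 'a' x 3 (positions 11-13)
Total groups: 6

6


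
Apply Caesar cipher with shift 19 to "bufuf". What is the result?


Caesar cipher: shift "bufuf" by 19
  'b' (pos 1) + 19 = pos 20 = 'u'
  'u' (pos 20) + 19 = pos 13 = 'n'
  'f' (pos 5) + 19 = pos 24 = 'y'
  'u' (pos 20) + 19 = pos 13 = 'n'
  'f' (pos 5) + 19 = pos 24 = 'y'
Result: unyny

unyny


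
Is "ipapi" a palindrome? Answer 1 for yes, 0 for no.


Input: ipapi
Reversed: ipapi
  Compare pos 0 ('i') with pos 4 ('i'): match
  Compare pos 1 ('p') with pos 3 ('p'): match
Result: palindrome

1


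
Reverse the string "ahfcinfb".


Input: ahfcinfb
Reading characters right to left:
  Position 7: 'b'
  Position 6: 'f'
  Position 5: 'n'
  Position 4: 'i'
  Position 3: 'c'
  Position 2: 'f'
  Position 1: 'h'
  Position 0: 'a'
Reversed: bfnicfha

bfnicfha


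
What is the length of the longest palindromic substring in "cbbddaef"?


Input: "cbbddaef"
Checking substrings for palindromes:
  [1:3] "bb" (len 2) => palindrome
  [3:5] "dd" (len 2) => palindrome
Longest palindromic substring: "bb" with length 2

2


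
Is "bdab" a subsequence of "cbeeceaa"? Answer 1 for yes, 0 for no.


Check if "bdab" is a subsequence of "cbeeceaa"
Greedy scan:
  Position 0 ('c'): no match needed
  Position 1 ('b'): matches sub[0] = 'b'
  Position 2 ('e'): no match needed
  Position 3 ('e'): no match needed
  Position 4 ('c'): no match needed
  Position 5 ('e'): no match needed
  Position 6 ('a'): no match needed
  Position 7 ('a'): no match needed
Only matched 1/4 characters => not a subsequence

0


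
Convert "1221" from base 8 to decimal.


Input: "1221" in base 8
Positional expansion:
  Digit '1' (value 1) x 8^3 = 512
  Digit '2' (value 2) x 8^2 = 128
  Digit '2' (value 2) x 8^1 = 16
  Digit '1' (value 1) x 8^0 = 1
Sum = 657

657


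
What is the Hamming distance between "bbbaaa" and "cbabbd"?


Comparing "bbbaaa" and "cbabbd" position by position:
  Position 0: 'b' vs 'c' => differ
  Position 1: 'b' vs 'b' => same
  Position 2: 'b' vs 'a' => differ
  Position 3: 'a' vs 'b' => differ
  Position 4: 'a' vs 'b' => differ
  Position 5: 'a' vs 'd' => differ
Total differences (Hamming distance): 5

5


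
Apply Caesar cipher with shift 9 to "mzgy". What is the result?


Caesar cipher: shift "mzgy" by 9
  'm' (pos 12) + 9 = pos 21 = 'v'
  'z' (pos 25) + 9 = pos 8 = 'i'
  'g' (pos 6) + 9 = pos 15 = 'p'
  'y' (pos 24) + 9 = pos 7 = 'h'
Result: viph

viph


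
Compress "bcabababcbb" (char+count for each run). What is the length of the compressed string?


Input: bcabababcbb
Runs:
  'b' x 1 => "b1"
  'c' x 1 => "c1"
  'a' x 1 => "a1"
  'b' x 1 => "b1"
  'a' x 1 => "a1"
  'b' x 1 => "b1"
  'a' x 1 => "a1"
  'b' x 1 => "b1"
  'c' x 1 => "c1"
  'b' x 2 => "b2"
Compressed: "b1c1a1b1a1b1a1b1c1b2"
Compressed length: 20

20


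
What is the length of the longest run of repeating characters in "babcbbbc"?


Input: "babcbbbc"
Scanning for longest run:
  Position 1 ('a'): new char, reset run to 1
  Position 2 ('b'): new char, reset run to 1
  Position 3 ('c'): new char, reset run to 1
  Position 4 ('b'): new char, reset run to 1
  Position 5 ('b'): continues run of 'b', length=2
  Position 6 ('b'): continues run of 'b', length=3
  Position 7 ('c'): new char, reset run to 1
Longest run: 'b' with length 3

3


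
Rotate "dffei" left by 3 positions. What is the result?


Input: "dffei", rotate left by 3
First 3 characters: "dff"
Remaining characters: "ei"
Concatenate remaining + first: "ei" + "dff" = "eidff"

eidff


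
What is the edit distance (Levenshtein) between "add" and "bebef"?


Computing edit distance: "add" -> "bebef"
DP table:
           b    e    b    e    f
      0    1    2    3    4    5
  a   1    1    2    3    4    5
  d   2    2    2    3    4    5
  d   3    3    3    3    4    5
Edit distance = dp[3][5] = 5

5


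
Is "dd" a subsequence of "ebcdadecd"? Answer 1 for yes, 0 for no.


Check if "dd" is a subsequence of "ebcdadecd"
Greedy scan:
  Position 0 ('e'): no match needed
  Position 1 ('b'): no match needed
  Position 2 ('c'): no match needed
  Position 3 ('d'): matches sub[0] = 'd'
  Position 4 ('a'): no match needed
  Position 5 ('d'): matches sub[1] = 'd'
  Position 6 ('e'): no match needed
  Position 7 ('c'): no match needed
  Position 8 ('d'): no match needed
All 2 characters matched => is a subsequence

1


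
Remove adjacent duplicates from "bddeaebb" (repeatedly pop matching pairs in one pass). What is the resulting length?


Input: bddeaebb
Stack-based adjacent duplicate removal:
  Read 'b': push. Stack: b
  Read 'd': push. Stack: bd
  Read 'd': matches stack top 'd' => pop. Stack: b
  Read 'e': push. Stack: be
  Read 'a': push. Stack: bea
  Read 'e': push. Stack: beae
  Read 'b': push. Stack: beaeb
  Read 'b': matches stack top 'b' => pop. Stack: beae
Final stack: "beae" (length 4)

4


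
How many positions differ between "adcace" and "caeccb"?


Comparing "adcace" and "caeccb" position by position:
  Position 0: 'a' vs 'c' => DIFFER
  Position 1: 'd' vs 'a' => DIFFER
  Position 2: 'c' vs 'e' => DIFFER
  Position 3: 'a' vs 'c' => DIFFER
  Position 4: 'c' vs 'c' => same
  Position 5: 'e' vs 'b' => DIFFER
Positions that differ: 5

5


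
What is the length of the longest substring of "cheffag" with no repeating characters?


Input: "cheffag"
Sliding window (track last position of each char):
  Position 0 ('c'): window [0,0] length 1 -- new best
  Position 1 ('h'): window [0,1] length 2 -- new best
  Position 2 ('e'): window [0,2] length 3 -- new best
  Position 3 ('f'): window [0,3] length 4 -- new best
  Position 4 ('f'): repeat (last at 3), move window start to 4
  Position 4 ('f'): window [4,4] length 1
  Position 5 ('a'): window [4,5] length 2
  Position 6 ('g'): window [4,6] length 3
Longest substring with no repeats: "chef" with length 4

4


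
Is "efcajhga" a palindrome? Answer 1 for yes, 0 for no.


Input: efcajhga
Reversed: aghjacfe
  Compare pos 0 ('e') with pos 7 ('a'): MISMATCH
  Compare pos 1 ('f') with pos 6 ('g'): MISMATCH
  Compare pos 2 ('c') with pos 5 ('h'): MISMATCH
  Compare pos 3 ('a') with pos 4 ('j'): MISMATCH
Result: not a palindrome

0


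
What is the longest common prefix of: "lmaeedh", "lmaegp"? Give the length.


Words: lmaeedh, lmaegp
  Position 0: all 'l' => match
  Position 1: all 'm' => match
  Position 2: all 'a' => match
  Position 3: all 'e' => match
  Position 4: ('e', 'g') => mismatch, stop
LCP = "lmae" (length 4)

4


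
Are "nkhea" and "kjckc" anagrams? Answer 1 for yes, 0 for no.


Strings: "nkhea", "kjckc"
Sorted first:  aehkn
Sorted second: ccjkk
Differ at position 0: 'a' vs 'c' => not anagrams

0


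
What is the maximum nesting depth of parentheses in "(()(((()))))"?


Input: "(()(((()))))"
Tracking depth:
  Position 0 '(': depth becomes 1
  Position 1 '(': depth becomes 2
  Position 2 ')': depth becomes 1
  Position 3 '(': depth becomes 2
  Position 4 '(': depth becomes 3
  Position 5 '(': depth becomes 4
  Position 6 '(': depth becomes 5
  Position 7 ')': depth becomes 4
  Position 8 ')': depth becomes 3
  Position 9 ')': depth becomes 2
  Position 10 ')': depth becomes 1
  Position 11 ')': depth becomes 0
Maximum depth reached: 5

5


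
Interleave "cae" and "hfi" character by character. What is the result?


Interleaving "cae" and "hfi":
  Position 0: 'c' from first, 'h' from second => "ch"
  Position 1: 'a' from first, 'f' from second => "af"
  Position 2: 'e' from first, 'i' from second => "ei"
Result: chafei

chafei


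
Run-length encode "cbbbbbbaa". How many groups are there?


Input: cbbbbbbaa
Scanning for consecutive runs:
  Group 1: 'c' x 1 (positions 0-0)
  Group 2: 'b' x 6 (positions 1-6)
  Group 3: 'a' x 2 (positions 7-8)
Total groups: 3

3


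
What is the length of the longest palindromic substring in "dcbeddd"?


Input: "dcbeddd"
Checking substrings for palindromes:
  [4:7] "ddd" (len 3) => palindrome
  [4:6] "dd" (len 2) => palindrome
  [5:7] "dd" (len 2) => palindrome
Longest palindromic substring: "ddd" with length 3

3


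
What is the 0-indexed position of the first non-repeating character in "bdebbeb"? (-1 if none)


Input: bdebbeb
Character frequencies:
  'b': 4
  'd': 1
  'e': 2
Scanning left to right for freq == 1:
  Position 0 ('b'): freq=4, skip
  Position 1 ('d'): unique! => answer = 1

1


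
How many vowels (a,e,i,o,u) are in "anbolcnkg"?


Input: anbolcnkg
Checking each character:
  'a' at position 0: vowel (running total: 1)
  'n' at position 1: consonant
  'b' at position 2: consonant
  'o' at position 3: vowel (running total: 2)
  'l' at position 4: consonant
  'c' at position 5: consonant
  'n' at position 6: consonant
  'k' at position 7: consonant
  'g' at position 8: consonant
Total vowels: 2

2


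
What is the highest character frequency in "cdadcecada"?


Input: cdadcecada
Character counts:
  'a': 3
  'c': 3
  'd': 3
  'e': 1
Maximum frequency: 3

3


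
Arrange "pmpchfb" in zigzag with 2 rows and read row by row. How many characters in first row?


Zigzag "pmpchfb" into 2 rows:
Placing characters:
  'p' => row 0
  'm' => row 1
  'p' => row 0
  'c' => row 1
  'h' => row 0
  'f' => row 1
  'b' => row 0
Rows:
  Row 0: "pphb"
  Row 1: "mcf"
First row length: 4

4


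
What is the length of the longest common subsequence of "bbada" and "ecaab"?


LCS of "bbada" and "ecaab"
DP table:
           e    c    a    a    b
      0    0    0    0    0    0
  b   0    0    0    0    0    1
  b   0    0    0    0    0    1
  a   0    0    0    1    1    1
  d   0    0    0    1    1    1
  a   0    0    0    1    2    2
LCS length = dp[5][5] = 2

2


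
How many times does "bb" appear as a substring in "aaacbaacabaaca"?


Searching for "bb" in "aaacbaacabaaca"
Scanning each position:
  Position 0: "aa" => no
  Position 1: "aa" => no
  Position 2: "ac" => no
  Position 3: "cb" => no
  Position 4: "ba" => no
  Position 5: "aa" => no
  Position 6: "ac" => no
  Position 7: "ca" => no
  Position 8: "ab" => no
  Position 9: "ba" => no
  Position 10: "aa" => no
  Position 11: "ac" => no
  Position 12: "ca" => no
Total occurrences: 0

0


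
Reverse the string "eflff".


Input: eflff
Reading characters right to left:
  Position 4: 'f'
  Position 3: 'f'
  Position 2: 'l'
  Position 1: 'f'
  Position 0: 'e'
Reversed: fflfe

fflfe


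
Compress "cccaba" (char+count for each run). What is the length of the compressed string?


Input: cccaba
Runs:
  'c' x 3 => "c3"
  'a' x 1 => "a1"
  'b' x 1 => "b1"
  'a' x 1 => "a1"
Compressed: "c3a1b1a1"
Compressed length: 8

8


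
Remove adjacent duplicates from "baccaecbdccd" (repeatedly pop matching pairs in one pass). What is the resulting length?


Input: baccaecbdccd
Stack-based adjacent duplicate removal:
  Read 'b': push. Stack: b
  Read 'a': push. Stack: ba
  Read 'c': push. Stack: bac
  Read 'c': matches stack top 'c' => pop. Stack: ba
  Read 'a': matches stack top 'a' => pop. Stack: b
  Read 'e': push. Stack: be
  Read 'c': push. Stack: bec
  Read 'b': push. Stack: becb
  Read 'd': push. Stack: becbd
  Read 'c': push. Stack: becbdc
  Read 'c': matches stack top 'c' => pop. Stack: becbd
  Read 'd': matches stack top 'd' => pop. Stack: becb
Final stack: "becb" (length 4)

4


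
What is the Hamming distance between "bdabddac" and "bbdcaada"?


Comparing "bdabddac" and "bbdcaada" position by position:
  Position 0: 'b' vs 'b' => same
  Position 1: 'd' vs 'b' => differ
  Position 2: 'a' vs 'd' => differ
  Position 3: 'b' vs 'c' => differ
  Position 4: 'd' vs 'a' => differ
  Position 5: 'd' vs 'a' => differ
  Position 6: 'a' vs 'd' => differ
  Position 7: 'c' vs 'a' => differ
Total differences (Hamming distance): 7

7


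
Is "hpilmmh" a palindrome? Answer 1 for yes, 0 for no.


Input: hpilmmh
Reversed: hmmliph
  Compare pos 0 ('h') with pos 6 ('h'): match
  Compare pos 1 ('p') with pos 5 ('m'): MISMATCH
  Compare pos 2 ('i') with pos 4 ('m'): MISMATCH
Result: not a palindrome

0


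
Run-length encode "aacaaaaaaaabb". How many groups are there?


Input: aacaaaaaaaabb
Scanning for consecutive runs:
  Group 1: 'a' x 2 (positions 0-1)
  Group 2: 'c' x 1 (positions 2-2)
  Group 3: 'a' x 8 (positions 3-10)
  Group 4: 'b' x 2 (positions 11-12)
Total groups: 4

4


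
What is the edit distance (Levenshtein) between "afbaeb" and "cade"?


Computing edit distance: "afbaeb" -> "cade"
DP table:
           c    a    d    e
      0    1    2    3    4
  a   1    1    1    2    3
  f   2    2    2    2    3
  b   3    3    3    3    3
  a   4    4    3    4    4
  e   5    5    4    4    4
  b   6    6    5    5    5
Edit distance = dp[6][4] = 5

5


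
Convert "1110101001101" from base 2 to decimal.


Input: "1110101001101" in base 2
Positional expansion:
  Digit '1' (value 1) x 2^12 = 4096
  Digit '1' (value 1) x 2^11 = 2048
  Digit '1' (value 1) x 2^10 = 1024
  Digit '0' (value 0) x 2^9 = 0
  Digit '1' (value 1) x 2^8 = 256
  Digit '0' (value 0) x 2^7 = 0
  Digit '1' (value 1) x 2^6 = 64
  Digit '0' (value 0) x 2^5 = 0
  Digit '0' (value 0) x 2^4 = 0
  Digit '1' (value 1) x 2^3 = 8
  Digit '1' (value 1) x 2^2 = 4
  Digit '0' (value 0) x 2^1 = 0
  Digit '1' (value 1) x 2^0 = 1
Sum = 7501

7501


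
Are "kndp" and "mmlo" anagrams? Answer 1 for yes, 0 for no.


Strings: "kndp", "mmlo"
Sorted first:  dknp
Sorted second: lmmo
Differ at position 0: 'd' vs 'l' => not anagrams

0


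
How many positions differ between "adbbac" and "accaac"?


Comparing "adbbac" and "accaac" position by position:
  Position 0: 'a' vs 'a' => same
  Position 1: 'd' vs 'c' => DIFFER
  Position 2: 'b' vs 'c' => DIFFER
  Position 3: 'b' vs 'a' => DIFFER
  Position 4: 'a' vs 'a' => same
  Position 5: 'c' vs 'c' => same
Positions that differ: 3

3


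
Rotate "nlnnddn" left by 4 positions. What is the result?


Input: "nlnnddn", rotate left by 4
First 4 characters: "nlnn"
Remaining characters: "ddn"
Concatenate remaining + first: "ddn" + "nlnn" = "ddnnlnn"

ddnnlnn


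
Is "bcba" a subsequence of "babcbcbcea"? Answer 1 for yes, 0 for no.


Check if "bcba" is a subsequence of "babcbcbcea"
Greedy scan:
  Position 0 ('b'): matches sub[0] = 'b'
  Position 1 ('a'): no match needed
  Position 2 ('b'): no match needed
  Position 3 ('c'): matches sub[1] = 'c'
  Position 4 ('b'): matches sub[2] = 'b'
  Position 5 ('c'): no match needed
  Position 6 ('b'): no match needed
  Position 7 ('c'): no match needed
  Position 8 ('e'): no match needed
  Position 9 ('a'): matches sub[3] = 'a'
All 4 characters matched => is a subsequence

1


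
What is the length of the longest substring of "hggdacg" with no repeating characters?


Input: "hggdacg"
Sliding window (track last position of each char):
  Position 0 ('h'): window [0,0] length 1 -- new best
  Position 1 ('g'): window [0,1] length 2 -- new best
  Position 2 ('g'): repeat (last at 1), move window start to 2
  Position 2 ('g'): window [2,2] length 1
  Position 3 ('d'): window [2,3] length 2
  Position 4 ('a'): window [2,4] length 3 -- new best
  Position 5 ('c'): window [2,5] length 4 -- new best
  Position 6 ('g'): repeat (last at 2), move window start to 3
  Position 6 ('g'): window [3,6] length 4
Longest substring with no repeats: "gdac" with length 4

4


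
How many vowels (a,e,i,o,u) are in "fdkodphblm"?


Input: fdkodphblm
Checking each character:
  'f' at position 0: consonant
  'd' at position 1: consonant
  'k' at position 2: consonant
  'o' at position 3: vowel (running total: 1)
  'd' at position 4: consonant
  'p' at position 5: consonant
  'h' at position 6: consonant
  'b' at position 7: consonant
  'l' at position 8: consonant
  'm' at position 9: consonant
Total vowels: 1

1


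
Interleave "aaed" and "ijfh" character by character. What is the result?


Interleaving "aaed" and "ijfh":
  Position 0: 'a' from first, 'i' from second => "ai"
  Position 1: 'a' from first, 'j' from second => "aj"
  Position 2: 'e' from first, 'f' from second => "ef"
  Position 3: 'd' from first, 'h' from second => "dh"
Result: aiajefdh

aiajefdh


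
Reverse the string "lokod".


Input: lokod
Reading characters right to left:
  Position 4: 'd'
  Position 3: 'o'
  Position 2: 'k'
  Position 1: 'o'
  Position 0: 'l'
Reversed: dokol

dokol


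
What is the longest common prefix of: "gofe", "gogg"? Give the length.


Words: gofe, gogg
  Position 0: all 'g' => match
  Position 1: all 'o' => match
  Position 2: ('f', 'g') => mismatch, stop
LCP = "go" (length 2)

2


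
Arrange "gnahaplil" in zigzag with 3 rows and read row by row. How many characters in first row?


Zigzag "gnahaplil" into 3 rows:
Placing characters:
  'g' => row 0
  'n' => row 1
  'a' => row 2
  'h' => row 1
  'a' => row 0
  'p' => row 1
  'l' => row 2
  'i' => row 1
  'l' => row 0
Rows:
  Row 0: "gal"
  Row 1: "nhpi"
  Row 2: "al"
First row length: 3

3


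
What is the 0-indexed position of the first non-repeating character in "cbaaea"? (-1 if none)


Input: cbaaea
Character frequencies:
  'a': 3
  'b': 1
  'c': 1
  'e': 1
Scanning left to right for freq == 1:
  Position 0 ('c'): unique! => answer = 0

0


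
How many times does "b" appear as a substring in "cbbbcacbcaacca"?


Searching for "b" in "cbbbcacbcaacca"
Scanning each position:
  Position 0: "c" => no
  Position 1: "b" => MATCH
  Position 2: "b" => MATCH
  Position 3: "b" => MATCH
  Position 4: "c" => no
  Position 5: "a" => no
  Position 6: "c" => no
  Position 7: "b" => MATCH
  Position 8: "c" => no
  Position 9: "a" => no
  Position 10: "a" => no
  Position 11: "c" => no
  Position 12: "c" => no
  Position 13: "a" => no
Total occurrences: 4

4


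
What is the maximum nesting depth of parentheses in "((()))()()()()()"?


Input: "((()))()()()()()"
Tracking depth:
  Position 0 '(': depth becomes 1
  Position 1 '(': depth becomes 2
  Position 2 '(': depth becomes 3
  Position 3 ')': depth becomes 2
  Position 4 ')': depth becomes 1
  Position 5 ')': depth becomes 0
  Position 6 '(': depth becomes 1
  Position 7 ')': depth becomes 0
  Position 8 '(': depth becomes 1
  Position 9 ')': depth becomes 0
  Position 10 '(': depth becomes 1
  Position 11 ')': depth becomes 0
  Position 12 '(': depth becomes 1
  Position 13 ')': depth becomes 0
  Position 14 '(': depth becomes 1
  Position 15 ')': depth becomes 0
Maximum depth reached: 3

3


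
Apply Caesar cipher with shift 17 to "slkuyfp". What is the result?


Caesar cipher: shift "slkuyfp" by 17
  's' (pos 18) + 17 = pos 9 = 'j'
  'l' (pos 11) + 17 = pos 2 = 'c'
  'k' (pos 10) + 17 = pos 1 = 'b'
  'u' (pos 20) + 17 = pos 11 = 'l'
  'y' (pos 24) + 17 = pos 15 = 'p'
  'f' (pos 5) + 17 = pos 22 = 'w'
  'p' (pos 15) + 17 = pos 6 = 'g'
Result: jcblpwg

jcblpwg


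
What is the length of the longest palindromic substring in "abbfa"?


Input: "abbfa"
Checking substrings for palindromes:
  [1:3] "bb" (len 2) => palindrome
Longest palindromic substring: "bb" with length 2

2


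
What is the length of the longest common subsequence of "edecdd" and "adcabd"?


LCS of "edecdd" and "adcabd"
DP table:
           a    d    c    a    b    d
      0    0    0    0    0    0    0
  e   0    0    0    0    0    0    0
  d   0    0    1    1    1    1    1
  e   0    0    1    1    1    1    1
  c   0    0    1    2    2    2    2
  d   0    0    1    2    2    2    3
  d   0    0    1    2    2    2    3
LCS length = dp[6][6] = 3

3


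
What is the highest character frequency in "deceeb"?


Input: deceeb
Character counts:
  'b': 1
  'c': 1
  'd': 1
  'e': 3
Maximum frequency: 3

3


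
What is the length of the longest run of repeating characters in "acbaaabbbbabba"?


Input: "acbaaabbbbabba"
Scanning for longest run:
  Position 1 ('c'): new char, reset run to 1
  Position 2 ('b'): new char, reset run to 1
  Position 3 ('a'): new char, reset run to 1
  Position 4 ('a'): continues run of 'a', length=2
  Position 5 ('a'): continues run of 'a', length=3
  Position 6 ('b'): new char, reset run to 1
  Position 7 ('b'): continues run of 'b', length=2
  Position 8 ('b'): continues run of 'b', length=3
  Position 9 ('b'): continues run of 'b', length=4
  Position 10 ('a'): new char, reset run to 1
  Position 11 ('b'): new char, reset run to 1
  Position 12 ('b'): continues run of 'b', length=2
  Position 13 ('a'): new char, reset run to 1
Longest run: 'b' with length 4

4


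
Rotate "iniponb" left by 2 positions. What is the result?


Input: "iniponb", rotate left by 2
First 2 characters: "in"
Remaining characters: "iponb"
Concatenate remaining + first: "iponb" + "in" = "iponbin"

iponbin


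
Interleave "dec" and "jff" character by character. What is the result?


Interleaving "dec" and "jff":
  Position 0: 'd' from first, 'j' from second => "dj"
  Position 1: 'e' from first, 'f' from second => "ef"
  Position 2: 'c' from first, 'f' from second => "cf"
Result: djefcf

djefcf


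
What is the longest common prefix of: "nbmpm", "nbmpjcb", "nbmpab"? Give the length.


Words: nbmpm, nbmpjcb, nbmpab
  Position 0: all 'n' => match
  Position 1: all 'b' => match
  Position 2: all 'm' => match
  Position 3: all 'p' => match
  Position 4: ('m', 'j', 'a') => mismatch, stop
LCP = "nbmp" (length 4)

4


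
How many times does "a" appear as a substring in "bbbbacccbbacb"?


Searching for "a" in "bbbbacccbbacb"
Scanning each position:
  Position 0: "b" => no
  Position 1: "b" => no
  Position 2: "b" => no
  Position 3: "b" => no
  Position 4: "a" => MATCH
  Position 5: "c" => no
  Position 6: "c" => no
  Position 7: "c" => no
  Position 8: "b" => no
  Position 9: "b" => no
  Position 10: "a" => MATCH
  Position 11: "c" => no
  Position 12: "b" => no
Total occurrences: 2

2


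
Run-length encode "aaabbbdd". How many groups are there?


Input: aaabbbdd
Scanning for consecutive runs:
  Group 1: 'a' x 3 (positions 0-2)
  Group 2: 'b' x 3 (positions 3-5)
  Group 3: 'd' x 2 (positions 6-7)
Total groups: 3

3


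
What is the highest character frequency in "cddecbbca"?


Input: cddecbbca
Character counts:
  'a': 1
  'b': 2
  'c': 3
  'd': 2
  'e': 1
Maximum frequency: 3

3


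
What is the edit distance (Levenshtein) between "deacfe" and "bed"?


Computing edit distance: "deacfe" -> "bed"
DP table:
           b    e    d
      0    1    2    3
  d   1    1    2    2
  e   2    2    1    2
  a   3    3    2    2
  c   4    4    3    3
  f   5    5    4    4
  e   6    6    5    5
Edit distance = dp[6][3] = 5

5


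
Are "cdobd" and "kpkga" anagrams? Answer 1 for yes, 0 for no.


Strings: "cdobd", "kpkga"
Sorted first:  bcddo
Sorted second: agkkp
Differ at position 0: 'b' vs 'a' => not anagrams

0


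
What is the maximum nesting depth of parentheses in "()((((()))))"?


Input: "()((((()))))"
Tracking depth:
  Position 0 '(': depth becomes 1
  Position 1 ')': depth becomes 0
  Position 2 '(': depth becomes 1
  Position 3 '(': depth becomes 2
  Position 4 '(': depth becomes 3
  Position 5 '(': depth becomes 4
  Position 6 '(': depth becomes 5
  Position 7 ')': depth becomes 4
  Position 8 ')': depth becomes 3
  Position 9 ')': depth becomes 2
  Position 10 ')': depth becomes 1
  Position 11 ')': depth becomes 0
Maximum depth reached: 5

5


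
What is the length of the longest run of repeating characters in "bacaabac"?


Input: "bacaabac"
Scanning for longest run:
  Position 1 ('a'): new char, reset run to 1
  Position 2 ('c'): new char, reset run to 1
  Position 3 ('a'): new char, reset run to 1
  Position 4 ('a'): continues run of 'a', length=2
  Position 5 ('b'): new char, reset run to 1
  Position 6 ('a'): new char, reset run to 1
  Position 7 ('c'): new char, reset run to 1
Longest run: 'a' with length 2

2


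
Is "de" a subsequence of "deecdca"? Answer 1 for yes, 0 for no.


Check if "de" is a subsequence of "deecdca"
Greedy scan:
  Position 0 ('d'): matches sub[0] = 'd'
  Position 1 ('e'): matches sub[1] = 'e'
  Position 2 ('e'): no match needed
  Position 3 ('c'): no match needed
  Position 4 ('d'): no match needed
  Position 5 ('c'): no match needed
  Position 6 ('a'): no match needed
All 2 characters matched => is a subsequence

1


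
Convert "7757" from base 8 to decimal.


Input: "7757" in base 8
Positional expansion:
  Digit '7' (value 7) x 8^3 = 3584
  Digit '7' (value 7) x 8^2 = 448
  Digit '5' (value 5) x 8^1 = 40
  Digit '7' (value 7) x 8^0 = 7
Sum = 4079

4079


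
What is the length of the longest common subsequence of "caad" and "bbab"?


LCS of "caad" and "bbab"
DP table:
           b    b    a    b
      0    0    0    0    0
  c   0    0    0    0    0
  a   0    0    0    1    1
  a   0    0    0    1    1
  d   0    0    0    1    1
LCS length = dp[4][4] = 1

1


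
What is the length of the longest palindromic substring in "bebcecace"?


Input: "bebcecace"
Checking substrings for palindromes:
  [4:9] "ecace" (len 5) => palindrome
  [0:3] "beb" (len 3) => palindrome
  [3:6] "cec" (len 3) => palindrome
  [5:8] "cac" (len 3) => palindrome
Longest palindromic substring: "ecace" with length 5

5


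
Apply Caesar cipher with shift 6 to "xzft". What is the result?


Caesar cipher: shift "xzft" by 6
  'x' (pos 23) + 6 = pos 3 = 'd'
  'z' (pos 25) + 6 = pos 5 = 'f'
  'f' (pos 5) + 6 = pos 11 = 'l'
  't' (pos 19) + 6 = pos 25 = 'z'
Result: dflz

dflz


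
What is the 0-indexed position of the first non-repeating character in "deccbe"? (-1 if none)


Input: deccbe
Character frequencies:
  'b': 1
  'c': 2
  'd': 1
  'e': 2
Scanning left to right for freq == 1:
  Position 0 ('d'): unique! => answer = 0

0


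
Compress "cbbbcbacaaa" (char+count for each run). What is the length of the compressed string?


Input: cbbbcbacaaa
Runs:
  'c' x 1 => "c1"
  'b' x 3 => "b3"
  'c' x 1 => "c1"
  'b' x 1 => "b1"
  'a' x 1 => "a1"
  'c' x 1 => "c1"
  'a' x 3 => "a3"
Compressed: "c1b3c1b1a1c1a3"
Compressed length: 14

14
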